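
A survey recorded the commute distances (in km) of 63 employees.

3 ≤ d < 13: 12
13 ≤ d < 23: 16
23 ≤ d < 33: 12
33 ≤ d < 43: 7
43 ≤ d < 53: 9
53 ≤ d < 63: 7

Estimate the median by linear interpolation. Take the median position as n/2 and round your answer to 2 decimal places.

25.92

Cumulative frequencies: 12, 28, 40, 47, 56, 63
n = 63; position = n/2 = 31.5.
This falls in the class 23 ≤ d < 33: L = 23, F = 28, f = 12, h = 10.
Median ≈ 23 + ((31.5 − 28) / 12) × 10 = 25.9167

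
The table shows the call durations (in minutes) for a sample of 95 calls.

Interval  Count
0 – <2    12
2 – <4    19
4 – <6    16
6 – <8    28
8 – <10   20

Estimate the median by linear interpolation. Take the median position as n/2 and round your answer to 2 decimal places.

6.04

Cumulative frequencies: 12, 31, 47, 75, 95
n = 95; position = n/2 = 47.5.
This falls in the class 6 – <8: L = 6, F = 47, f = 28, h = 2.
Median ≈ 6 + ((47.5 − 47) / 28) × 2 = 6.0357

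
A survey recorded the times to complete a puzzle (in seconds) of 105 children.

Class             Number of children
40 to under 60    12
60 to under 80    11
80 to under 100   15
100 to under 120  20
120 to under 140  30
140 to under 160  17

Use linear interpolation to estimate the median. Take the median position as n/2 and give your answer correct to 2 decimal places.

Cumulative frequencies: 12, 23, 38, 58, 88, 105
n = 105; position = n/2 = 52.5.
This falls in the class 100 to under 120: L = 100, F = 38, f = 20, h = 20.
Median ≈ 100 + ((52.5 − 38) / 20) × 20 = 114.5000

114.50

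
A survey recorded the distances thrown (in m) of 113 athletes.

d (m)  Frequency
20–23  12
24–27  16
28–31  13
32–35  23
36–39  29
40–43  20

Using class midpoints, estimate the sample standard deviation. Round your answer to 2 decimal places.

Midpoints: 21.5, 25.5, 29.5, 33.5, 37.5, 41.5
n = 113, Σfm = 3737.5, mean = 33.0752
Σfm² = 128302.25
Σf(m − x̄)² = Σfm² − (Σfm)²/n = 128302.25 − 3737.5²/113 = 4683.6106
Sample variance = 4683.6106 / 112 = 41.8180
Standard deviation = √41.8180 = 6.4667

6.47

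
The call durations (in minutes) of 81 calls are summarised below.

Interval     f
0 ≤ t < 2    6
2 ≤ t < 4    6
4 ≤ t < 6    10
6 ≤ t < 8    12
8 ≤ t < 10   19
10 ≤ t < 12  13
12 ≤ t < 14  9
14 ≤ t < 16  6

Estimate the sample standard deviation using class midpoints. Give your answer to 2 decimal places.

Midpoints: 1, 3, 5, 7, 9, 11, 13, 15
n = 81, Σfm = 679, mean = 8.3827
Σfm² = 6881
Σf(m − x̄)² = Σfm² − (Σfm)²/n = 6881 − 679²/81 = 1189.1358
Sample variance = 1189.1358 / 80 = 14.8642
Standard deviation = √14.8642 = 3.8554

3.86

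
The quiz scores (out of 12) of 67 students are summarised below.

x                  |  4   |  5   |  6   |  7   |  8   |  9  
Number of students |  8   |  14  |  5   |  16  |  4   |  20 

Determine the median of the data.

7

Cumulative frequencies: 8, 22, 27, 43, 47, 67
n = 67, so the median is the value in position (n+1)/2 = 34.
Position 34 falls at value 7.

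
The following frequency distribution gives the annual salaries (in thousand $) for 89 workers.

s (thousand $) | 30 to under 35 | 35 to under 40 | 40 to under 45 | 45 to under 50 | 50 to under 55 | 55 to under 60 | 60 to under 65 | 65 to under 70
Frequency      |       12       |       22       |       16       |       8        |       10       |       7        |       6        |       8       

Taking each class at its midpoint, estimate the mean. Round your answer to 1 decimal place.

Midpoints: 32.5, 37.5, 42.5, 47.5, 52.5, 57.5, 62.5, 67.5
Σfm = 12×32.5 + 22×37.5 + 16×42.5 + 8×47.5 + 10×52.5 + 7×57.5 + 6×62.5 + 8×67.5 = 4117.5
n = Σf = 89
Mean = 4117.5 / 89 = 46.2640

46.3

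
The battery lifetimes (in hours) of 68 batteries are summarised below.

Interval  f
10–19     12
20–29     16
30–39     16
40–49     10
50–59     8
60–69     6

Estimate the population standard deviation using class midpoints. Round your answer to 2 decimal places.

15.33

Midpoints: 14.5, 24.5, 34.5, 44.5, 54.5, 64.5
n = 68, Σfm = 2386, mean = 35.0882
Σfm² = 99697
Σf(m − x̄)² = Σfm² − (Σfm)²/n = 99697 − 2386²/68 = 15976.4706
Population variance = 15976.4706 / 68 = 234.9481
Standard deviation = √234.9481 = 15.3280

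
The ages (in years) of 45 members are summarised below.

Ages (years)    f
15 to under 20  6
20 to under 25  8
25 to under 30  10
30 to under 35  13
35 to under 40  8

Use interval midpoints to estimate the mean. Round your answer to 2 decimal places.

28.50

Midpoints: 17.5, 22.5, 27.5, 32.5, 37.5
Σfm = 6×17.5 + 8×22.5 + 10×27.5 + 13×32.5 + 8×37.5 = 1282.5
n = Σf = 45
Mean = 1282.5 / 45 = 28.5000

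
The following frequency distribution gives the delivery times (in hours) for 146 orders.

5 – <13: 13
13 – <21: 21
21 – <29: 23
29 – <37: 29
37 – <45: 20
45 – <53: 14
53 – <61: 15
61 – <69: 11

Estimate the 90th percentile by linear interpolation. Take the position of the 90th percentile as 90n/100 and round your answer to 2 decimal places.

Cumulative frequencies: 13, 34, 57, 86, 106, 120, 135, 146
n = 146; position = 90n/100 = 131.4.
This falls in the class 53 – <61: L = 53, F = 120, f = 15, h = 8.
90th percentile ≈ 53 + ((131.4 − 120) / 15) × 8 = 59.0800

59.08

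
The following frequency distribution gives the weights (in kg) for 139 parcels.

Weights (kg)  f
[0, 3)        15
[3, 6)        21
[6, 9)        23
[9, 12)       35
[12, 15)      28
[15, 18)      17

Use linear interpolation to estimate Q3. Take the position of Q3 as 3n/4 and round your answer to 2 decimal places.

13.10

Cumulative frequencies: 15, 36, 59, 94, 122, 139
n = 139; position = 3n/4 = 104.25.
This falls in the class [12, 15): L = 12, F = 94, f = 28, h = 3.
Upper quartile ≈ 12 + ((104.25 − 94) / 28) × 3 = 13.0982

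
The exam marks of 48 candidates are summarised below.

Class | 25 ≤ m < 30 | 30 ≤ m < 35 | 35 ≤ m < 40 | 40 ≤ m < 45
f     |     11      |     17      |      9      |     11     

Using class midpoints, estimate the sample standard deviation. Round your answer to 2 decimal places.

5.44

Midpoints: 27.5, 32.5, 37.5, 42.5
n = 48, Σfm = 1660, mean = 34.5833
Σfm² = 58800
Σf(m − x̄)² = Σfm² − (Σfm)²/n = 58800 − 1660²/48 = 1391.6667
Sample variance = 1391.6667 / 47 = 29.6099
Standard deviation = √29.6099 = 5.4415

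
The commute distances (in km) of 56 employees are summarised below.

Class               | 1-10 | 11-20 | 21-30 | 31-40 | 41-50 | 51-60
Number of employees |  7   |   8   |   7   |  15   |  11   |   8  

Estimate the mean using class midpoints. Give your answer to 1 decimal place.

Midpoints: 5.5, 15.5, 25.5, 35.5, 45.5, 55.5
Σfm = 7×5.5 + 8×15.5 + 7×25.5 + 15×35.5 + 11×45.5 + 8×55.5 = 1818
n = Σf = 56
Mean = 1818 / 56 = 32.4643

32.5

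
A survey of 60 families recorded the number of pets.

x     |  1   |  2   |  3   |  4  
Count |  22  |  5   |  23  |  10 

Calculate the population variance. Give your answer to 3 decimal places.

1.294

Values: 1, 2, 3, 4
n = 60, Σfx = 141, mean = 2.3500
Σfx² = 409
Σf(x − x̄)² = Σfx² − (Σfx)²/n = 409 − 141²/60 = 77.6500
Population variance = 77.6500 / 60 = 1.2942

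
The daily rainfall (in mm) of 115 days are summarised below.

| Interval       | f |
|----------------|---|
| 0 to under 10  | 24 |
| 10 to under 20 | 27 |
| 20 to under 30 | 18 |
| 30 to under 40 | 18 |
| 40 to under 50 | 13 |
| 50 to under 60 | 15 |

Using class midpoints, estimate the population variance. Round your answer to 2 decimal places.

283.74

Midpoints: 5, 15, 25, 35, 45, 55
n = 115, Σfm = 3015, mean = 26.2174
Σfm² = 111675
Σf(m − x̄)² = Σfm² − (Σfm)²/n = 111675 − 3015²/115 = 32629.5652
Population variance = 32629.5652 / 115 = 283.7353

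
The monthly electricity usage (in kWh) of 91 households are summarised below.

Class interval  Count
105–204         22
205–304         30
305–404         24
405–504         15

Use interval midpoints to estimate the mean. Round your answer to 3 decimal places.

289.665

Midpoints: 154.5, 254.5, 354.5, 454.5
Σfm = 22×154.5 + 30×254.5 + 24×354.5 + 15×454.5 = 26359.5
n = Σf = 91
Mean = 26359.5 / 91 = 289.6648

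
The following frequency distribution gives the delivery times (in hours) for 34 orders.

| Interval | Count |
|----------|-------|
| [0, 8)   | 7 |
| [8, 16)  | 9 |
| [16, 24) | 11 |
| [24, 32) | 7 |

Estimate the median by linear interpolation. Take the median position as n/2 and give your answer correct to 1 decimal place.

Cumulative frequencies: 7, 16, 27, 34
n = 34; position = n/2 = 17.
This falls in the class [16, 24): L = 16, F = 16, f = 11, h = 8.
Median ≈ 16 + ((17 − 16) / 11) × 8 = 16.7273

16.7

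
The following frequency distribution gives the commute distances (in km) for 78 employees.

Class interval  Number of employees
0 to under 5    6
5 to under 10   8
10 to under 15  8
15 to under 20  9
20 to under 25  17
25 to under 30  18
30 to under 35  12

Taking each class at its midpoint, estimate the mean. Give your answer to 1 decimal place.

Midpoints: 2.5, 7.5, 12.5, 17.5, 22.5, 27.5, 32.5
Σfm = 6×2.5 + 8×7.5 + 8×12.5 + 9×17.5 + 17×22.5 + 18×27.5 + 12×32.5 = 1600
n = Σf = 78
Mean = 1600 / 78 = 20.5128

20.5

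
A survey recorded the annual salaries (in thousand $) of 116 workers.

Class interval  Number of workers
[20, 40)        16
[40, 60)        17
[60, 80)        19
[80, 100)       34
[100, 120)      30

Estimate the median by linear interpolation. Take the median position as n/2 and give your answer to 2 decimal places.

83.53

Cumulative frequencies: 16, 33, 52, 86, 116
n = 116; position = n/2 = 58.
This falls in the class [80, 100): L = 80, F = 52, f = 34, h = 20.
Median ≈ 80 + ((58 − 52) / 34) × 20 = 83.5294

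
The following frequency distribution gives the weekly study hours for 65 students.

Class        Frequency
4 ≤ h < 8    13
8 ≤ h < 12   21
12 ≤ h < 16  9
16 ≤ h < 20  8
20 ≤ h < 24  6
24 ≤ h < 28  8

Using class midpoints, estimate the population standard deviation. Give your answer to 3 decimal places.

6.598

Midpoints: 6, 10, 14, 18, 22, 26
n = 65, Σfm = 898, mean = 13.8154
Σfm² = 15236
Σf(m − x̄)² = Σfm² − (Σfm)²/n = 15236 − 898²/65 = 2829.7846
Population variance = 2829.7846 / 65 = 43.5351
Standard deviation = √43.5351 = 6.5981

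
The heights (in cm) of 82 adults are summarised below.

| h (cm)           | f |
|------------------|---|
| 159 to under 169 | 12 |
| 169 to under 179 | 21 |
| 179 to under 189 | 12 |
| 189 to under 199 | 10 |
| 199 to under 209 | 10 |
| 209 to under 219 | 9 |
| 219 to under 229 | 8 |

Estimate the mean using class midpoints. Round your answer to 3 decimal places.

Midpoints: 164, 174, 184, 194, 204, 214, 224
Σfm = 12×164 + 21×174 + 12×184 + 10×194 + 10×204 + 9×214 + 8×224 = 15528
n = Σf = 82
Mean = 15528 / 82 = 189.3659

189.366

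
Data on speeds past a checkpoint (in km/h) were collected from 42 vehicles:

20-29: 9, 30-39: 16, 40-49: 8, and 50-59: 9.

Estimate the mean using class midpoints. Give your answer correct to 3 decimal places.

Midpoints: 24.5, 34.5, 44.5, 54.5
Σfm = 9×24.5 + 16×34.5 + 8×44.5 + 9×54.5 = 1619
n = Σf = 42
Mean = 1619 / 42 = 38.5476

38.548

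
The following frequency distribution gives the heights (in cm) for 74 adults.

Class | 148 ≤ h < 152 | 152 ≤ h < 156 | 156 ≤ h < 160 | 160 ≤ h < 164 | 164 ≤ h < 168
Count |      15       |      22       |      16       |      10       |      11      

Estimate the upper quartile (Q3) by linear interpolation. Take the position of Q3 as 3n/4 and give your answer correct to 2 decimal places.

Cumulative frequencies: 15, 37, 53, 63, 74
n = 74; position = 3n/4 = 55.5.
This falls in the class 160 ≤ h < 164: L = 160, F = 53, f = 10, h = 4.
Upper quartile ≈ 160 + ((55.5 − 53) / 10) × 4 = 161.0000

161.00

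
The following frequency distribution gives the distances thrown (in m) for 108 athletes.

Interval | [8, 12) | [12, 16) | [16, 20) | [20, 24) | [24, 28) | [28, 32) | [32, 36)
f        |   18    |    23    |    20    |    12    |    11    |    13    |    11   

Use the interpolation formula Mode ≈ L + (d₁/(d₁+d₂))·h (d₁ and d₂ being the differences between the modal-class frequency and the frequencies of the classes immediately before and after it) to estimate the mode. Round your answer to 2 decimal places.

Modal class: [12, 16) (highest frequency 23).
d₁ = 23 − 18 = 5, d₂ = 23 − 20 = 3
Mode ≈ 12 + (5/(5+3)) × 4 = 12 + 2.5000 = 14.5000

14.50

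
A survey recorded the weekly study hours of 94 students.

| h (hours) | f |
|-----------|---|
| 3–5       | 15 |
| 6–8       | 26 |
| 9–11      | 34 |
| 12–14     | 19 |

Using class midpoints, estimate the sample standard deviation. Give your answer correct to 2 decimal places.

2.96

Midpoints: 4, 7, 10, 13
n = 94, Σfm = 829, mean = 8.8191
Σfm² = 8125
Σf(m − x̄)² = Σfm² − (Σfm)²/n = 8125 − 829²/94 = 813.9255
Sample variance = 813.9255 / 93 = 8.7519
Standard deviation = √8.7519 = 2.9584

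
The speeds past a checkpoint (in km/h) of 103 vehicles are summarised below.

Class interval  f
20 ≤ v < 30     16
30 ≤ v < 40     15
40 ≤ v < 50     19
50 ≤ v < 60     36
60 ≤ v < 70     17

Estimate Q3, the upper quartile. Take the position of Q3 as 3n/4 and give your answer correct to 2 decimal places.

57.57

Cumulative frequencies: 16, 31, 50, 86, 103
n = 103; position = 3n/4 = 77.25.
This falls in the class 50 ≤ v < 60: L = 50, F = 50, f = 36, h = 10.
Upper quartile ≈ 50 + ((77.25 − 50) / 36) × 10 = 57.5694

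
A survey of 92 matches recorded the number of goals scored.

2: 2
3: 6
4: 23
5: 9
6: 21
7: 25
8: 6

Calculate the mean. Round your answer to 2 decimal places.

Values: 2, 3, 4, 5, 6, 7, 8
Σfx = 2×2 + 6×3 + 23×4 + 9×5 + 21×6 + 25×7 + 6×8 = 508
n = Σf = 92
Mean = 508 / 92 = 5.5217

5.52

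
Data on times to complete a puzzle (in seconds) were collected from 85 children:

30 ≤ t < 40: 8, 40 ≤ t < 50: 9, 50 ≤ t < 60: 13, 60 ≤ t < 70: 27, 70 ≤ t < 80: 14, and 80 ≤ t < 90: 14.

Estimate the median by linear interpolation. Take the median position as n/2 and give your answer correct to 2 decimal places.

Cumulative frequencies: 8, 17, 30, 57, 71, 85
n = 85; position = n/2 = 42.5.
This falls in the class 60 ≤ t < 70: L = 60, F = 30, f = 27, h = 10.
Median ≈ 60 + ((42.5 − 30) / 27) × 10 = 64.6296

64.63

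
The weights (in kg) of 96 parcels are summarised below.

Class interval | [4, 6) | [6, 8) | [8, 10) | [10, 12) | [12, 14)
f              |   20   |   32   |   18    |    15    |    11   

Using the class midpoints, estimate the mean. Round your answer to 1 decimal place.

Midpoints: 5, 7, 9, 11, 13
Σfm = 20×5 + 32×7 + 18×9 + 15×11 + 11×13 = 794
n = Σf = 96
Mean = 794 / 96 = 8.2708

8.3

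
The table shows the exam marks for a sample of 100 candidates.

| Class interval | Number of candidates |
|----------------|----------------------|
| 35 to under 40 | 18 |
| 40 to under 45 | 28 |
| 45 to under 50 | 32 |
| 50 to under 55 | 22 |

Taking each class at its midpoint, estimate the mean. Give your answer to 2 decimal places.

Midpoints: 37.5, 42.5, 47.5, 52.5
Σfm = 18×37.5 + 28×42.5 + 32×47.5 + 22×52.5 = 4540
n = Σf = 100
Mean = 4540 / 100 = 45.4000

45.40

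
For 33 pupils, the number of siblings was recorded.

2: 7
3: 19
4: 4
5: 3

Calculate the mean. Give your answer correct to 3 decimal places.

3.091

Values: 2, 3, 4, 5
Σfx = 7×2 + 19×3 + 4×4 + 3×5 = 102
n = Σf = 33
Mean = 102 / 33 = 3.0909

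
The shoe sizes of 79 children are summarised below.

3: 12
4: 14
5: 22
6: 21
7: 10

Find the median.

5

Cumulative frequencies: 12, 26, 48, 69, 79
n = 79, so the median is the value in position (n+1)/2 = 40.
Position 40 falls at value 5.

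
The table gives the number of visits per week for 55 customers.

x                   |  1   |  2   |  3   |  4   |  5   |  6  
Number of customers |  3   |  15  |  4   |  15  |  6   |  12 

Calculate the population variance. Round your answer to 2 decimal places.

2.58

Values: 1, 2, 3, 4, 5, 6
n = 55, Σfx = 207, mean = 3.7636
Σfx² = 921
Σf(x − x̄)² = Σfx² − (Σfx)²/n = 921 − 207²/55 = 141.9273
Population variance = 141.9273 / 55 = 2.5805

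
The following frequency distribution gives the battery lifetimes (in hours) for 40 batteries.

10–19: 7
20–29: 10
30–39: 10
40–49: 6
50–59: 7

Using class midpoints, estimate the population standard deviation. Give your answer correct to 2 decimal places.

13.38

Midpoints: 14.5, 24.5, 34.5, 44.5, 54.5
n = 40, Σfm = 1340, mean = 33.5000
Σfm² = 52050
Σf(m − x̄)² = Σfm² − (Σfm)²/n = 52050 − 1340²/40 = 7160.0000
Population variance = 7160.0000 / 40 = 179.0000
Standard deviation = √179.0000 = 13.3791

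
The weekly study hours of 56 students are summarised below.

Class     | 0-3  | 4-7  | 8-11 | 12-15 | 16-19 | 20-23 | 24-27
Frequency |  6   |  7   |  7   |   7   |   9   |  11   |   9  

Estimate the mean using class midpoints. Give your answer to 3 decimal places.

14.857

Midpoints: 1.5, 5.5, 9.5, 13.5, 17.5, 21.5, 25.5
Σfm = 6×1.5 + 7×5.5 + 7×9.5 + 7×13.5 + 9×17.5 + 11×21.5 + 9×25.5 = 832
n = Σf = 56
Mean = 832 / 56 = 14.8571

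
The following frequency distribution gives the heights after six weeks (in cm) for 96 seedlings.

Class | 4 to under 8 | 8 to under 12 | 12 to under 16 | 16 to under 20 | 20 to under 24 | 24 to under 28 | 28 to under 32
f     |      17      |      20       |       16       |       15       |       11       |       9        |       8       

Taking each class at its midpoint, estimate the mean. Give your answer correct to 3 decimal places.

Midpoints: 6, 10, 14, 18, 22, 26, 30
Σfm = 17×6 + 20×10 + 16×14 + 15×18 + 11×22 + 9×26 + 8×30 = 1512
n = Σf = 96
Mean = 1512 / 96 = 15.7500

15.750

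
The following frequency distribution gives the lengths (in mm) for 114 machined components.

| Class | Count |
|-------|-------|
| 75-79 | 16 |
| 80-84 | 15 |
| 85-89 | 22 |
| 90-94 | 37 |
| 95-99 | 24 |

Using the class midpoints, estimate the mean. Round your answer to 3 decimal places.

Midpoints: 77, 82, 87, 92, 97
Σfm = 16×77 + 15×82 + 22×87 + 37×92 + 24×97 = 10108
n = Σf = 114
Mean = 10108 / 114 = 88.6667

88.667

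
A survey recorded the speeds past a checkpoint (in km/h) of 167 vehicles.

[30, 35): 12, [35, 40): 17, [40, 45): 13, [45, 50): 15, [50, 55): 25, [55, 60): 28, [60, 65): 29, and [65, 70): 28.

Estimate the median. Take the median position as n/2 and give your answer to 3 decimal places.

55.268

Cumulative frequencies: 12, 29, 42, 57, 82, 110, 139, 167
n = 167; position = n/2 = 83.5.
This falls in the class [55, 60): L = 55, F = 82, f = 28, h = 5.
Median ≈ 55 + ((83.5 − 82) / 28) × 5 = 55.2679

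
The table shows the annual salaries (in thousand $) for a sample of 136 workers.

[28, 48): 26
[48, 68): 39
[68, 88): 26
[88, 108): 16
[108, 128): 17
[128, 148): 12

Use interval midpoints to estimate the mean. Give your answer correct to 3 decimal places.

Midpoints: 38, 58, 78, 98, 118, 138
Σfm = 26×38 + 39×58 + 26×78 + 16×98 + 17×118 + 12×138 = 10508
n = Σf = 136
Mean = 10508 / 136 = 77.2647

77.265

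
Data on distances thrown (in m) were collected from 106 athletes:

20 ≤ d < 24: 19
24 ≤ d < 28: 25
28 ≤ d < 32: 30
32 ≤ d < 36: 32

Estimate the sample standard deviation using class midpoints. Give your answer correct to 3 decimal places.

4.346

Midpoints: 22, 26, 30, 34
n = 106, Σfm = 3056, mean = 28.8302
Σfm² = 90088
Σf(m − x̄)² = Σfm² − (Σfm)²/n = 90088 − 3056²/106 = 1982.9434
Sample variance = 1982.9434 / 105 = 18.8852
Standard deviation = √18.8852 = 4.3457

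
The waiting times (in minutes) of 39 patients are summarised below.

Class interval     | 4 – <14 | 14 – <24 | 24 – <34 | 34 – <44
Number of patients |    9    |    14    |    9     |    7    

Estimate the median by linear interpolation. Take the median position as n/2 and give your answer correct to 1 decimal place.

21.5

Cumulative frequencies: 9, 23, 32, 39
n = 39; position = n/2 = 19.5.
This falls in the class 14 – <24: L = 14, F = 9, f = 14, h = 10.
Median ≈ 14 + ((19.5 − 9) / 14) × 10 = 21.5000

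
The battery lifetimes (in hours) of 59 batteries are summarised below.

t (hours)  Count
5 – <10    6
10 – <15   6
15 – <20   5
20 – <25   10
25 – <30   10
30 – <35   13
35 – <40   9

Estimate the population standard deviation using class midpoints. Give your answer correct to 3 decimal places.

Midpoints: 7.5, 12.5, 17.5, 22.5, 27.5, 32.5, 37.5
n = 59, Σfm = 1467.5, mean = 24.8729
Σfm² = 41818.75
Σf(m − x̄)² = Σfm² − (Σfm)²/n = 41818.75 − 1467.5²/59 = 5317.7966
Population variance = 5317.7966 / 59 = 90.1321
Standard deviation = √90.1321 = 9.4938

9.494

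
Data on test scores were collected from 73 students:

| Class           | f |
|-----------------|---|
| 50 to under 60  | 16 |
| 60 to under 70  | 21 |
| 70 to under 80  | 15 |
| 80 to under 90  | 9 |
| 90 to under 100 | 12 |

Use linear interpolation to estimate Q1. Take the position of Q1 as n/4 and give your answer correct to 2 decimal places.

61.07

Cumulative frequencies: 16, 37, 52, 61, 73
n = 73; position = n/4 = 18.25.
This falls in the class 60 to under 70: L = 60, F = 16, f = 21, h = 10.
Lower quartile ≈ 60 + ((18.25 − 16) / 21) × 10 = 61.0714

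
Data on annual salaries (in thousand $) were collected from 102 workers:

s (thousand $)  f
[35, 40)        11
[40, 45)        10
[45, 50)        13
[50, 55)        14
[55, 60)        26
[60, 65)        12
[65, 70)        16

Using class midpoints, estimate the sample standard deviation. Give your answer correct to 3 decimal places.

9.439

Midpoints: 37.5, 42.5, 47.5, 52.5, 57.5, 62.5, 67.5
n = 102, Σfm = 5515, mean = 54.0686
Σfm² = 307187.5
Σf(m − x̄)² = Σfm² − (Σfm)²/n = 307187.5 − 5515²/102 = 8999.0196
Sample variance = 8999.0196 / 101 = 89.0992
Standard deviation = √89.0992 = 9.4392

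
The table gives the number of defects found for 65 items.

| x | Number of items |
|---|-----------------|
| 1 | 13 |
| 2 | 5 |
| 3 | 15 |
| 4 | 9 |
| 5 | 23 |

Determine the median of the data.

Cumulative frequencies: 13, 18, 33, 42, 65
n = 65, so the median is the value in position (n+1)/2 = 33.
Position 33 falls at value 3.

3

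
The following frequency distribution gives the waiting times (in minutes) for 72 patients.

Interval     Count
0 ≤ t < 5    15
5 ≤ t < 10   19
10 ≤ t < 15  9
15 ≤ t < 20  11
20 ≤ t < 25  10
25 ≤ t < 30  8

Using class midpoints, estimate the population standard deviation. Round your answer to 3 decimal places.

Midpoints: 2.5, 7.5, 12.5, 17.5, 22.5, 27.5
n = 72, Σfm = 930, mean = 12.9167
Σfm² = 17050
Σf(m − x̄)² = Σfm² − (Σfm)²/n = 17050 − 930²/72 = 5037.5000
Population variance = 5037.5000 / 72 = 69.9653
Standard deviation = √69.9653 = 8.3645

8.365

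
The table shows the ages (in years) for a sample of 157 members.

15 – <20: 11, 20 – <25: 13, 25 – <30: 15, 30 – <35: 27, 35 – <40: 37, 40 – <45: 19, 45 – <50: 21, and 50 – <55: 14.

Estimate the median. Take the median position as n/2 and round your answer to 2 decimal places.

36.69

Cumulative frequencies: 11, 24, 39, 66, 103, 122, 143, 157
n = 157; position = n/2 = 78.5.
This falls in the class 35 – <40: L = 35, F = 66, f = 37, h = 5.
Median ≈ 35 + ((78.5 − 66) / 37) × 5 = 36.6892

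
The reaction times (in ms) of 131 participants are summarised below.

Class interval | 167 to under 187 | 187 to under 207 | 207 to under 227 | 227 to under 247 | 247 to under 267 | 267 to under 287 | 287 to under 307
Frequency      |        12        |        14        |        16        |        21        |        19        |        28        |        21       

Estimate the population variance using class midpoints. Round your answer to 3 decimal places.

1448.307

Midpoints: 177, 197, 217, 237, 257, 277, 297
n = 131, Σfm = 32207, mean = 245.8550
Σfm² = 8107979
Σf(m − x̄)² = Σfm² − (Σfm)²/n = 8107979 − 32207²/131 = 189728.2443
Population variance = 189728.2443 / 131 = 1448.3072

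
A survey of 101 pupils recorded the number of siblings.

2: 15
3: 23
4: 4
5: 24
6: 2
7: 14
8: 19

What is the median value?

Cumulative frequencies: 15, 38, 42, 66, 68, 82, 101
n = 101, so the median is the value in position (n+1)/2 = 51.
Position 51 falls at value 5.

5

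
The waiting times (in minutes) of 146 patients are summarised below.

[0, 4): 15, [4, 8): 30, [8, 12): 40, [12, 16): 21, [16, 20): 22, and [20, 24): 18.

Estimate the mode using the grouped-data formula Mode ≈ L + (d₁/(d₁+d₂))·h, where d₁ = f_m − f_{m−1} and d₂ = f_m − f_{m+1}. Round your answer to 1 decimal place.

Modal class: [8, 12) (highest frequency 40).
d₁ = 40 − 30 = 10, d₂ = 40 − 21 = 19
Mode ≈ 8 + (10/(10+19)) × 4 = 8 + 1.3793 = 9.3793

9.4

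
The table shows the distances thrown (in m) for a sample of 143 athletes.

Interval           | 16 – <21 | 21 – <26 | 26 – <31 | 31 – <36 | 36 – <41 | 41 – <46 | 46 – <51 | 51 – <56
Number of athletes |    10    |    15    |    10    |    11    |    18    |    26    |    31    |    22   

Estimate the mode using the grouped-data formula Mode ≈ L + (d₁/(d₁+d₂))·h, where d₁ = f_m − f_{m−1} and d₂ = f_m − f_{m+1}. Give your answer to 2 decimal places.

47.79

Modal class: 46 – <51 (highest frequency 31).
d₁ = 31 − 26 = 5, d₂ = 31 − 22 = 9
Mode ≈ 46 + (5/(5+9)) × 5 = 46 + 1.7857 = 47.7857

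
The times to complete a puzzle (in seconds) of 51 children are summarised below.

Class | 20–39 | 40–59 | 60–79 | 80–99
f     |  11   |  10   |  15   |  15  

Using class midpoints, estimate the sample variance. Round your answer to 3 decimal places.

506.667

Midpoints: 29.5, 49.5, 69.5, 89.5
n = 51, Σfm = 3204.5, mean = 62.8333
Σfm² = 226682.75
Σf(m − x̄)² = Σfm² − (Σfm)²/n = 226682.75 − 3204.5²/51 = 25333.3333
Sample variance = 25333.3333 / 50 = 506.6667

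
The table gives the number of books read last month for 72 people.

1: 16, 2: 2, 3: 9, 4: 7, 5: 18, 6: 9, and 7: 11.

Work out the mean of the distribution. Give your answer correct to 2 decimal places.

Values: 1, 2, 3, 4, 5, 6, 7
Σfx = 16×1 + 2×2 + 9×3 + 7×4 + 18×5 + 9×6 + 11×7 = 296
n = Σf = 72
Mean = 296 / 72 = 4.1111

4.11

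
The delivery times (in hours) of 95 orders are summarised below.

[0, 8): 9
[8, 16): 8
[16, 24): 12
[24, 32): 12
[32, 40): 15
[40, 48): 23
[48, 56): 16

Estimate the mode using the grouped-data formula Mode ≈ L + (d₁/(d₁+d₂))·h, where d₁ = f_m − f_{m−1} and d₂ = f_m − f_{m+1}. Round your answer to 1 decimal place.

44.3

Modal class: [40, 48) (highest frequency 23).
d₁ = 23 − 15 = 8, d₂ = 23 − 16 = 7
Mode ≈ 40 + (8/(8+7)) × 8 = 40 + 4.2667 = 44.2667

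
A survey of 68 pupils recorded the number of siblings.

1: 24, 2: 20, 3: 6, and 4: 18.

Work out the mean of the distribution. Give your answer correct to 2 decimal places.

2.26

Values: 1, 2, 3, 4
Σfx = 24×1 + 20×2 + 6×3 + 18×4 = 154
n = Σf = 68
Mean = 154 / 68 = 2.2647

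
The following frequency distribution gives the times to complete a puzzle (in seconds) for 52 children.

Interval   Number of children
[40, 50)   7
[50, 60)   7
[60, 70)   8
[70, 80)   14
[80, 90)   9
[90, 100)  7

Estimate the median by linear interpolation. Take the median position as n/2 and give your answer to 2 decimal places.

Cumulative frequencies: 7, 14, 22, 36, 45, 52
n = 52; position = n/2 = 26.
This falls in the class [70, 80): L = 70, F = 22, f = 14, h = 10.
Median ≈ 70 + ((26 − 22) / 14) × 10 = 72.8571

72.86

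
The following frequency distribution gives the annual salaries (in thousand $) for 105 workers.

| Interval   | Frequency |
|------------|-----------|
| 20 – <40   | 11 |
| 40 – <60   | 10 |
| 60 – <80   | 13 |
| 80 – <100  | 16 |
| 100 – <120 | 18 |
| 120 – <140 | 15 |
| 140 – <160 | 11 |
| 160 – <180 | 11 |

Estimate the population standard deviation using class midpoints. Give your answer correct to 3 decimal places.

42.397

Midpoints: 30, 50, 70, 90, 110, 130, 150, 170
n = 105, Σfm = 10630, mean = 101.2381
Σfm² = 1264900
Σf(m − x̄)² = Σfm² − (Σfm)²/n = 1264900 − 10630²/105 = 188739.0476
Population variance = 188739.0476 / 105 = 1797.5147
Standard deviation = √1797.5147 = 42.3971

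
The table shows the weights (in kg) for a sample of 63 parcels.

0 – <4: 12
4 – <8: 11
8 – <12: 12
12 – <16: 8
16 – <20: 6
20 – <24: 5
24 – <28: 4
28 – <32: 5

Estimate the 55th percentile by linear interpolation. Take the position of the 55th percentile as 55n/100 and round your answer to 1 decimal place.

11.9

Cumulative frequencies: 12, 23, 35, 43, 49, 54, 58, 63
n = 63; position = 55n/100 = 34.65.
This falls in the class 8 – <12: L = 8, F = 23, f = 12, h = 4.
55th percentile ≈ 8 + ((34.65 − 23) / 12) × 4 = 11.8833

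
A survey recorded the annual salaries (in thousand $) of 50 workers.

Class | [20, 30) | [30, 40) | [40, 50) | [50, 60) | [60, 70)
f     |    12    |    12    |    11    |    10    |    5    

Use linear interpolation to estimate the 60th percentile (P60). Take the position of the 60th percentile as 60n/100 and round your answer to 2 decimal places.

45.45

Cumulative frequencies: 12, 24, 35, 45, 50
n = 50; position = 60n/100 = 30.
This falls in the class [40, 50): L = 40, F = 24, f = 11, h = 10.
60th percentile ≈ 40 + ((30 − 24) / 11) × 10 = 45.4545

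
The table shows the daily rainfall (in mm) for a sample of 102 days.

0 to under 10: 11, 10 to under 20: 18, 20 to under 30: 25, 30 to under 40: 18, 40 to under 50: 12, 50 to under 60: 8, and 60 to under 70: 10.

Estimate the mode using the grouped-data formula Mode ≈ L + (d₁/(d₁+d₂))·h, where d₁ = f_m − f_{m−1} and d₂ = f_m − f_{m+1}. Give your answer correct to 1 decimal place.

Modal class: 20 to under 30 (highest frequency 25).
d₁ = 25 − 18 = 7, d₂ = 25 − 18 = 7
Mode ≈ 20 + (7/(7+7)) × 10 = 20 + 5.0000 = 25.0000

25.0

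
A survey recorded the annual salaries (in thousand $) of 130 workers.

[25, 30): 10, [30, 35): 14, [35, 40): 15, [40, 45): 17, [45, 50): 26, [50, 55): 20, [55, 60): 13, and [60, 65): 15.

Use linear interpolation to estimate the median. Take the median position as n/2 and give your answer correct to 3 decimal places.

Cumulative frequencies: 10, 24, 39, 56, 82, 102, 115, 130
n = 130; position = n/2 = 65.
This falls in the class [45, 50): L = 45, F = 56, f = 26, h = 5.
Median ≈ 45 + ((65 − 56) / 26) × 5 = 46.7308

46.731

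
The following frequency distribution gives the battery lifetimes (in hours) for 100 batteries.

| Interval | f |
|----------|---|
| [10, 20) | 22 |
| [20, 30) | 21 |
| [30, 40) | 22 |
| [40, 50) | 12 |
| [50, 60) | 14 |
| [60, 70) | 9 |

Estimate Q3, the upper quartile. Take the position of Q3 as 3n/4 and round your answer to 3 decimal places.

48.333

Cumulative frequencies: 22, 43, 65, 77, 91, 100
n = 100; position = 3n/4 = 75.
This falls in the class [40, 50): L = 40, F = 65, f = 12, h = 10.
Upper quartile ≈ 40 + ((75 − 65) / 12) × 10 = 48.3333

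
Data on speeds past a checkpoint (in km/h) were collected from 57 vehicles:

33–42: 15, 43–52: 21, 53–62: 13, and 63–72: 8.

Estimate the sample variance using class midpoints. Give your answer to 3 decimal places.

101.003

Midpoints: 37.5, 47.5, 57.5, 67.5
n = 57, Σfm = 2847.5, mean = 49.9561
Σfm² = 147906.25
Σf(m − x̄)² = Σfm² − (Σfm)²/n = 147906.25 − 2847.5²/57 = 5656.1404
Sample variance = 5656.1404 / 56 = 101.0025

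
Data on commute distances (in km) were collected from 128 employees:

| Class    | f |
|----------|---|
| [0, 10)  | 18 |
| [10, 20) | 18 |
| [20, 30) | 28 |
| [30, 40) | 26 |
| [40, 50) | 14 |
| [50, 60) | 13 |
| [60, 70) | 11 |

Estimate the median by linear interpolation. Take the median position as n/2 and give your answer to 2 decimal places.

Cumulative frequencies: 18, 36, 64, 90, 104, 117, 128
n = 128; position = n/2 = 64.
This falls in the class [20, 30): L = 20, F = 36, f = 28, h = 10.
Median ≈ 20 + ((64 − 36) / 28) × 10 = 30.0000

30.00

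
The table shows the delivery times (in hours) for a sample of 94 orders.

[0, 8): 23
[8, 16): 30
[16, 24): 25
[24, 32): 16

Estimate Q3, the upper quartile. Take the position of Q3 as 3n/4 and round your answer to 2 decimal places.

21.60

Cumulative frequencies: 23, 53, 78, 94
n = 94; position = 3n/4 = 70.5.
This falls in the class [16, 24): L = 16, F = 53, f = 25, h = 8.
Upper quartile ≈ 16 + ((70.5 − 53) / 25) × 8 = 21.6000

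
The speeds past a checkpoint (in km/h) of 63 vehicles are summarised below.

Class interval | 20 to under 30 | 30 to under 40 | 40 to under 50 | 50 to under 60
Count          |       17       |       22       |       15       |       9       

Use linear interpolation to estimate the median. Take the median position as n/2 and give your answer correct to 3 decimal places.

Cumulative frequencies: 17, 39, 54, 63
n = 63; position = n/2 = 31.5.
This falls in the class 30 to under 40: L = 30, F = 17, f = 22, h = 10.
Median ≈ 30 + ((31.5 − 17) / 22) × 10 = 36.5909

36.591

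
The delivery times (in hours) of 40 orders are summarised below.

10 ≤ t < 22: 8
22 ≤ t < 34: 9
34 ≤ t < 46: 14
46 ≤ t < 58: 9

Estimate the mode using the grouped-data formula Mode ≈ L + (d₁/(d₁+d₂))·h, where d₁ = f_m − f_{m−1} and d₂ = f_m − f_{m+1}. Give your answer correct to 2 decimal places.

Modal class: 34 ≤ t < 46 (highest frequency 14).
d₁ = 14 − 9 = 5, d₂ = 14 − 9 = 5
Mode ≈ 34 + (5/(5+5)) × 12 = 34 + 6.0000 = 40.0000

40.00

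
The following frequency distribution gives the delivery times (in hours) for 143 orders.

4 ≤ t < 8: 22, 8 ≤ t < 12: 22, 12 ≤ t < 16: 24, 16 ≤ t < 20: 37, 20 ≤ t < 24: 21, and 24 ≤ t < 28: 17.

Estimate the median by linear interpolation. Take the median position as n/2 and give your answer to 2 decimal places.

Cumulative frequencies: 22, 44, 68, 105, 126, 143
n = 143; position = n/2 = 71.5.
This falls in the class 16 ≤ t < 20: L = 16, F = 68, f = 37, h = 4.
Median ≈ 16 + ((71.5 − 68) / 37) × 4 = 16.3784

16.38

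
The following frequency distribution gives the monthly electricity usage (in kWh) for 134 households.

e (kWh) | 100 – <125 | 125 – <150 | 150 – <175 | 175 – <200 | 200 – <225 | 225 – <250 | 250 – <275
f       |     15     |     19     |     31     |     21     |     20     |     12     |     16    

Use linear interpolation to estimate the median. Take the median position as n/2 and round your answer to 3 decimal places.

Cumulative frequencies: 15, 34, 65, 86, 106, 118, 134
n = 134; position = n/2 = 67.
This falls in the class 175 – <200: L = 175, F = 65, f = 21, h = 25.
Median ≈ 175 + ((67 − 65) / 21) × 25 = 177.3810

177.381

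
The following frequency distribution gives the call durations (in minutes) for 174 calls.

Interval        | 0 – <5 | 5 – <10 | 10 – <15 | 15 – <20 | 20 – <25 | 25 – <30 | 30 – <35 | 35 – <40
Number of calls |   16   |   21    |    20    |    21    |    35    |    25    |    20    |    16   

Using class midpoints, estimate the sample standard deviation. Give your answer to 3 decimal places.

Midpoints: 2.5, 7.5, 12.5, 17.5, 22.5, 27.5, 32.5, 37.5
n = 174, Σfm = 3540, mean = 20.3448
Σfm² = 91087.5
Σf(m − x̄)² = Σfm² − (Σfm)²/n = 91087.5 − 3540²/174 = 19066.8103
Sample variance = 19066.8103 / 173 = 110.2128
Standard deviation = √110.2128 = 10.4982

10.498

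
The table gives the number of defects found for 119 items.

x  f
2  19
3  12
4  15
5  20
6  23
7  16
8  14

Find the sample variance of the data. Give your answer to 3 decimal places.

3.788

Values: 2, 3, 4, 5, 6, 7, 8
n = 119, Σfx = 596, mean = 5.0084
Σfx² = 3432
Σf(x − x̄)² = Σfx² − (Σfx)²/n = 3432 − 596²/119 = 446.9916
Sample variance = 446.9916 / 118 = 3.7881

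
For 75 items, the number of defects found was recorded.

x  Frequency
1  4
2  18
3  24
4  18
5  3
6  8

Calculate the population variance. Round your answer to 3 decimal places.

Values: 1, 2, 3, 4, 5, 6
n = 75, Σfx = 247, mean = 3.2933
Σfx² = 943
Σf(x − x̄)² = Σfx² − (Σfx)²/n = 943 − 247²/75 = 129.5467
Population variance = 129.5467 / 75 = 1.7273

1.727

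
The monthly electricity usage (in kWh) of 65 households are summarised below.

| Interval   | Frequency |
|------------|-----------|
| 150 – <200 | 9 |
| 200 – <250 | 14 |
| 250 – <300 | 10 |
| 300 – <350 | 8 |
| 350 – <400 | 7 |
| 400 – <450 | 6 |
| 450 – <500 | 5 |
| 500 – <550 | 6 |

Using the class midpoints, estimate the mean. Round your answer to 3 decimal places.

319.615

Midpoints: 175, 225, 275, 325, 375, 425, 475, 525
Σfm = 9×175 + 14×225 + 10×275 + 8×325 + 7×375 + 6×425 + 5×475 + 6×525 = 20775
n = Σf = 65
Mean = 20775 / 65 = 319.6154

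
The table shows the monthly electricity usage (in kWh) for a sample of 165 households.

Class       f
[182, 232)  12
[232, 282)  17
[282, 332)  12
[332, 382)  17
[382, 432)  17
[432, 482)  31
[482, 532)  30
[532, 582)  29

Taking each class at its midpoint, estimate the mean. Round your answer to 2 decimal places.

418.52

Midpoints: 207, 257, 307, 357, 407, 457, 507, 557
Σfm = 12×207 + 17×257 + 12×307 + 17×357 + 17×407 + 31×457 + 30×507 + 29×557 = 69055
n = Σf = 165
Mean = 69055 / 165 = 418.5152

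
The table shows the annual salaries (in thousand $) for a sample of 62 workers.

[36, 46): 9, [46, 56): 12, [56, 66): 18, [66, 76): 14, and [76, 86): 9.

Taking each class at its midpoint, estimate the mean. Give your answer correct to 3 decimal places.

61.323

Midpoints: 41, 51, 61, 71, 81
Σfm = 9×41 + 12×51 + 18×61 + 14×71 + 9×81 = 3802
n = Σf = 62
Mean = 3802 / 62 = 61.3226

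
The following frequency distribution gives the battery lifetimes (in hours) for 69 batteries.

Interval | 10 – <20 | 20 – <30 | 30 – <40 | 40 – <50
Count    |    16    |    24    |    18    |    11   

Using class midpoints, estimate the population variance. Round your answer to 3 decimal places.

100.945

Midpoints: 15, 25, 35, 45
n = 69, Σfm = 1965, mean = 28.4783
Σfm² = 62925
Σf(m − x̄)² = Σfm² − (Σfm)²/n = 62925 − 1965²/69 = 6965.2174
Population variance = 6965.2174 / 69 = 100.9452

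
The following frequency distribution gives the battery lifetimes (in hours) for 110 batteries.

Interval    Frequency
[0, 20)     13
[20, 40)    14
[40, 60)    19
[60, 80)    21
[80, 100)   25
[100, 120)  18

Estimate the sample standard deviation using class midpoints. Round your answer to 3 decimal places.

Midpoints: 10, 30, 50, 70, 90, 110
n = 110, Σfm = 7200, mean = 65.4545
Σfm² = 584600
Σf(m − x̄)² = Σfm² − (Σfm)²/n = 584600 − 7200²/110 = 113327.2727
Sample variance = 113327.2727 / 109 = 1039.6997
Standard deviation = √1039.6997 = 32.2444

32.244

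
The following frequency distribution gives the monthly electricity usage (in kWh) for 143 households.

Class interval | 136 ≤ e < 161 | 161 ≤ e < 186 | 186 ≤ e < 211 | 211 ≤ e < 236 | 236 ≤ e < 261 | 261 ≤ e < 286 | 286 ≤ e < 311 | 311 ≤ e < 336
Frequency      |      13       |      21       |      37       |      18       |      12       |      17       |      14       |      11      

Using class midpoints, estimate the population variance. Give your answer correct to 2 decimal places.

2703.80

Midpoints: 148.5, 173.5, 198.5, 223.5, 248.5, 273.5, 298.5, 323.5
n = 143, Σfm = 32310.5, mean = 225.9476
Σfm² = 7687121.75
Σf(m − x̄)² = Σfm² − (Σfm)²/n = 7687121.75 − 32310.5²/143 = 386643.3566
Population variance = 386643.3566 / 143 = 2703.7997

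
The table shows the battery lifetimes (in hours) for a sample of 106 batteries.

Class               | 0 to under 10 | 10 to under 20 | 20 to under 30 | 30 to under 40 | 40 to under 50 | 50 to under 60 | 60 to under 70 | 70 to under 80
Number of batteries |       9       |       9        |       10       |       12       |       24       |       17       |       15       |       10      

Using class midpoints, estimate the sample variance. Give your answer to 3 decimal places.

Midpoints: 5, 15, 25, 35, 45, 55, 65, 75
n = 106, Σfm = 4590, mean = 43.3019
Σfm² = 242850
Σf(m − x̄)² = Σfm² − (Σfm)²/n = 242850 − 4590²/106 = 44094.3396
Sample variance = 44094.3396 / 105 = 419.9461

419.946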